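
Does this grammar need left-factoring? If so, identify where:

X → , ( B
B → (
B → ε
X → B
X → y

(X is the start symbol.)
Left-factoring is needed when two productions for the same non-terminal
share a common prefix on the right-hand side.

Productions for X:
  X → , ( B
  X → B
  X → y
Productions for B:
  B → (
  B → ε

No common prefixes found.

Answer: No, left-factoring is not needed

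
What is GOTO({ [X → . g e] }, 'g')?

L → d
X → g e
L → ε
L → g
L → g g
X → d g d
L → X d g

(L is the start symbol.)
{ [X → g . e] }

GOTO(I, 'g') = CLOSURE({ [A → αX.β] : [A → α.Xβ] ∈ I, X = 'g' })

Items with dot before 'g', with the dot advanced:
  [X → . g e] → [X → g . e]
Closure adds nothing (no advanced item has the dot before a non-terminal).

GOTO = { [X → g . e] }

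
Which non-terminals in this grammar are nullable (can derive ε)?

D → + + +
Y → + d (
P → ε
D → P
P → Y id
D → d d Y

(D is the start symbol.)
A non-terminal is nullable if it can derive ε (the empty string): either it has an ε-production, or it has a production whose right-hand side consists entirely of nullable non-terminals.

ε-productions: P → ε
So P is immediately nullable.
D → P: every symbol on the right is nullable, so D is nullable too.
No further non-terminal can be added: every production for the remaining non-terminals contains a terminal or a non-nullable non-terminal.
Nullable = { 'D', 'P' }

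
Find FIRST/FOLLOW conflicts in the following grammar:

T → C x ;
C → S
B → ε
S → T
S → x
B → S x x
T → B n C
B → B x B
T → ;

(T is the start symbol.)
Yes. B → S x x with FOLLOW(B) on { 'n', 'x' }; B → B x B with FOLLOW(B) on { 'n', 'x' }

Nullable non-terminals: B.
FIRST sets used below: FIRST(S) = { ';', 'n', 'x' }, FIRST(B) = { ';', 'n', 'x', ε }

B: nullable alternative(s) B → ε; FOLLOW(B) = { 'n', 'x' }
  B → ε: FIRST \ {ε} = { } — this is the only nullable alternative, skip
  B → S x x: FIRST \ {ε} = { ';', 'n', 'x' } — overlaps FOLLOW(B) on { 'n', 'x' }: CONFLICT
  B → B x B: FIRST \ {ε} = { ';', 'n', 'x' } — overlaps FOLLOW(B) on { 'n', 'x' }: CONFLICT

C, S, T have no nullable alternative, so no FIRST/FOLLOW check is needed there.

So the grammar has 2 FIRST/FOLLOW conflicts (marked CONFLICT above).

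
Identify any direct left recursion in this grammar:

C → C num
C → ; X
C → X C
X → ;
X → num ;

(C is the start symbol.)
C → C num: LEFT RECURSIVE (starts with C)
C → ; X: starts with ';'
C → X C: starts with X
X → ;: starts with ';'
X → num ;: starts with num

The grammar has direct left recursion on: C.

Answer: Yes, C is left-recursive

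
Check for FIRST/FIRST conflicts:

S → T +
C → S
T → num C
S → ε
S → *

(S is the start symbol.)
FIRST sets of the non-terminals at (or reachable through a nullable prefix from) the front of some alternative:
  FIRST(T) = { 'num' }

Productions for S:
  S → T +: FIRST = { 'num' }
  S → ε: FIRST = { ε }
  S → *: FIRST = { '*' }
C, T have only one production, so no FIRST/FIRST conflict is possible there.

All alternatives of each non-terminal have pairwise disjoint FIRST sets.

Answer: No FIRST/FIRST conflicts.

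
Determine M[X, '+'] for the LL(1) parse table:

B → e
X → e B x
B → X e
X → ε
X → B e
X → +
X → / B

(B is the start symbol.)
To find M[X, '+'], we find productions for X where '+' is in the predict set (PREDICT(N → α) = (FIRST(α) \ {ε}) ∪ (FOLLOW(N) if α ⇒* ε)).

Relevant sets:
  FIRST(B) = { '+', '/', 'e' }
  FOLLOW(X) = { 'e' }

X → e B x: PREDICT = { 'e' }
X → ε: PREDICT = { 'e' }
X → B e: PREDICT = { '+', '/', 'e' }
  '+' is in predict set, so this production goes in M[X, '+']
X → +: PREDICT = { '+' }
  '+' is in predict set, so this production goes in M[X, '+']
X → / B: PREDICT = { '/' }

M[X, '+'] = X → B e, X → +  (a multiply-defined cell — the grammar is not LL(1))

Answer: X → B e, X → +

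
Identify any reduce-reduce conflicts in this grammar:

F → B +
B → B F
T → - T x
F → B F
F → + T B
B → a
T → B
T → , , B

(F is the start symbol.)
Yes — I6: [B → B F .] vs [F → B F .]

A reduce-reduce conflict occurs when an LR(0) state has two complete items [A → α .] and [B → β .] — both call for a reduction, and with no lookahead the parser cannot choose between them.

Augment with F' → F and build the canonical LR(0) collection (I0 = CLOSURE({[F' → . F]}), then GOTO on every symbol after a dot until no new states appear). It has 17 states:
  I0: { [B → . B F], [B → . a], [F → . + T B], [F → . B +], [F → . B F], [F' → . F] }  — shift
  I1: { [B → . B F], [B → . a], [F → + . T B], [T → . , , B], [T → . - T x], [T → . B] }  — shift
  I2: { [B → . B F], [B → . a], [B → B . F], [F → . + T B], [F → . B +], [F → . B F], [F → B . +], [F → B . F] }  — shift
  I3: { [F' → F .] }  — accept
  I4: { [B → a .] }  — reduce
  I5: { [B → . B F], [B → . a], [F → + . T B], [F → B + .], [T → . , , B], [T → . - T x], [T → . B] }  — shift, reduce
  I6: { [B → B F .], [F → B F .] }  — 2 reduces
  I7: { [T → , . , B] }  — shift
  I8: { [B → . B F], [B → . a], [T → - . T x], [T → . , , B], [T → . - T x], [T → . B] }  — shift
  I9: { [B → . B F], [B → . a], [B → B . F], [F → . + T B], [F → . B +], [F → . B F], [T → B .] }  — shift, reduce
  I10: { [B → . B F], [B → . a], [F → + T . B] }  — shift
  I11: { [B → . B F], [B → . a], [B → B . F], [F → + T B .], [F → . + T B], [F → . B +], [F → . B F] }  — shift, reduce
  I12: { [B → B F .] }  — reduce
  I13: { [T → - T . x] }  — shift
  I14: { [T → - T x .] }  — reduce
  I15: { [B → . B F], [B → . a], [T → , , . B] }  — shift
  I16: { [B → . B F], [B → . a], [B → B . F], [F → . + T B], [F → . B +], [F → . B F], [T → , , B .] }  — shift, reduce

I6 contains complete items [B → B F .], [F → B F .] — reduce-reduce conflict.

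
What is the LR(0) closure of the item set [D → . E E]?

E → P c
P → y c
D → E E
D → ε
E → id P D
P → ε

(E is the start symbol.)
Start with: [D → . E E]
  [D → . E E] has the dot before E: add [E → . P c], [E → . id P D]
  [E → . P c] has the dot before P: add [P → . y c], [P → .]
No further items can be added.

CLOSURE = { [D → . E E], [E → . P c], [E → . id P D], [P → . y c], [P → .] }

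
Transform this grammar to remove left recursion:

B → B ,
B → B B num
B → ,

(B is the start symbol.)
B is directly left-recursive. The standard transformation for
  A → A α₁ | ... | A α_m | β₁ | ... | β_n
is
  A  → β₁ A' | ... | β_n A'
  A' → α₁ A' | ... | α_m A' | ε

B → , becomes B → , B'
B → B , becomes B' → , B'
B → B B num becomes B' → B num B'
Add B' → ε

Resulting grammar:
B → , B'
B' → , B'
B' → B num B'
B' → ε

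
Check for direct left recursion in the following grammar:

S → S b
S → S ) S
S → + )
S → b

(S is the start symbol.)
Yes, S is left-recursive

S → S b: LEFT RECURSIVE (starts with S)
S → S ) S: LEFT RECURSIVE (starts with S)
S → + ): starts with '+'
S → b: starts with b

The grammar has direct left recursion on: S.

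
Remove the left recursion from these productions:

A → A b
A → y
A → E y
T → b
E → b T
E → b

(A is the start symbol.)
A → y A'
A → E y A'
A' → b A'
A' → ε
T → b
E → b T
E → b

A is directly left-recursive. The standard transformation for
  A → A α₁ | ... | A α_m | β₁ | ... | β_n
is
  A  → β₁ A' | ... | β_n A'
  A' → α₁ A' | ... | α_m A' | ε

A → y becomes A → y A'
A → E y becomes A → E y A'
A → A b becomes A' → b A'
Add A' → ε

Productions for other non-terminals are unchanged:
  T → b
  E → b T
  E → b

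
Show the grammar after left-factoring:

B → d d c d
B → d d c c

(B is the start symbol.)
Left-factoring transforms A → αβ₁ | αβ₂ into A → αA' and A' → β₁ | β₂
(α is the longest common prefix among the alternatives). Repeat until
no nonterminal has two alternatives with a common prefix.

Round 1: B has alternatives sharing prefix 'd d c'. Introduce B': B → d d c B'
  Add: B' → d
  Add: B' → c

No remaining common prefixes — done.

Resulting grammar:
B → d d c B'
B' → d
B' → c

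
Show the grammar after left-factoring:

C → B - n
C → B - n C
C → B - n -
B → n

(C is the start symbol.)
Left-factoring transforms A → αβ₁ | αβ₂ into A → αA' and A' → β₁ | β₂
(α is the longest common prefix among the alternatives). Repeat until
no nonterminal has two alternatives with a common prefix.

Round 1: C has alternatives sharing prefix 'B - n'. Introduce C': C → B - n C'
  Add: C' → ε
  Add: C' → C
  Add: C' → -

No remaining common prefixes — done.

Resulting grammar:
C → B - n C'
C' → ε
C' → C
C' → -
B → n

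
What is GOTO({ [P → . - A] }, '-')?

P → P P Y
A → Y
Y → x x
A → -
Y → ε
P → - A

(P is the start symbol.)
{ [A → . -], [A → . Y], [P → - . A], [Y → . x x], [Y → .] }

GOTO(I, '-') = CLOSURE({ [A → αX.β] : [A → α.Xβ] ∈ I, X = '-' })

Items with dot before '-', with the dot advanced:
  [P → . - A] → [P → - . A]
Closure of the advanced items:
  [P → - . A] has the dot before A: add [A → . Y], [A → . -]
  [A → . Y] has the dot before Y: add [Y → . x x], [Y → .]

GOTO = { [A → . -], [A → . Y], [P → - . A], [Y → . x x], [Y → .] }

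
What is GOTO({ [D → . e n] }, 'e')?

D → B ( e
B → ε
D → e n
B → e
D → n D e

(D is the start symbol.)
GOTO(I, 'e') = CLOSURE({ [A → αX.β] : [A → α.Xβ] ∈ I, X = 'e' })

Items with dot before 'e', with the dot advanced:
  [D → . e n] → [D → e . n]
Closure adds nothing (no advanced item has the dot before a non-terminal).

GOTO = { [D → e . n] }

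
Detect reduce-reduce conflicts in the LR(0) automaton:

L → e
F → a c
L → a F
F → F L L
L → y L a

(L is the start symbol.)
No reduce-reduce conflicts

Augment with L' → L and build the canonical LR(0) collection (I0 = CLOSURE({[L' → . L]}), then GOTO on every symbol after a dot until no new states appear). It has 12 states:
  I0: { [L → . a F], [L → . e], [L → . y L a], [L' → . L] }  — shift
  I1: { [L' → L .] }  — accept
  I2: { [F → . F L L], [F → . a c], [L → a . F] }  — shift
  I3: { [L → e .] }  — reduce
  I4: { [L → . a F], [L → . e], [L → . y L a], [L → y . L a] }  — shift
  I5: { [L → y L . a] }  — shift
  I6: { [L → y L a .] }  — reduce
  I7: { [F → F . L L], [L → . a F], [L → . e], [L → . y L a], [L → a F .] }  — shift, reduce
  I8: { [F → a . c] }  — shift
  I9: { [F → a c .] }  — reduce
  I10: { [F → F L . L], [L → . a F], [L → . e], [L → . y L a] }  — shift
  I11: { [F → F L L .] }  — reduce

No state contains more than one complete item.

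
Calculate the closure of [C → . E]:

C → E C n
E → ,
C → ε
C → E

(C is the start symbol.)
{ [C → . E], [E → . ,] }

To compute CLOSURE, for each item [A → α.Bβ] where B is a non-terminal, add [B → .γ] for all productions B → γ; repeat for the newly added items until nothing changes.

Start with: [C → . E]
  [C → . E] has the dot before E: add [E → . ,]
No further items can be added.

CLOSURE = { [C → . E], [E → . ,] }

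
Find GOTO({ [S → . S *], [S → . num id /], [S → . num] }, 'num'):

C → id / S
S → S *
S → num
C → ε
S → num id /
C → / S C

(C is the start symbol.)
GOTO(I, 'num') = CLOSURE({ [A → αX.β] : [A → α.Xβ] ∈ I, X = 'num' })

Items with dot before 'num', with the dot advanced:
  [S → . num] → [S → num .]
  [S → . num id /] → [S → num . id /]
Closure adds nothing (no advanced item has the dot before a non-terminal).

GOTO = { [S → num . id /], [S → num .] }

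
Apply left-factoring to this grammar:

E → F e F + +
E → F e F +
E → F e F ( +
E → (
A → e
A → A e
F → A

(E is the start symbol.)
Left-factoring transforms A → αβ₁ | αβ₂ into A → αA' and A' → β₁ | β₂
(α is the longest common prefix among the alternatives). Repeat until
no nonterminal has two alternatives with a common prefix.

Round 1: E has alternatives sharing prefix 'F e F'. Introduce E': E → F e F E'
  Add: E' → + +
  Add: E' → +
  Add: E' → ( +

Round 2: E' has alternatives sharing prefix '+'. Introduce E'': E' → + E''
  Add: E'' → +
  Add: E'' → ε

No remaining common prefixes — done.

Resulting grammar:
E → F e F E'
E' → + E''
E'' → +
E'' → ε
E' → ( +
E → (
A → e
A → A e
F → A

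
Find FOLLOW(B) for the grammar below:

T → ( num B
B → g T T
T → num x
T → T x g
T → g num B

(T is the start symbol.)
To compute FOLLOW(B), find every occurrence of B on a right-hand side N → α B β: add FIRST(β) \ {ε}, and if β is empty or nullable also add FOLLOW(N). Iterate to a fixed point.

In T → ( num B: B is at the end, add FOLLOW(T)
In T → g num B: B is at the end, add FOLLOW(T)

The FOLLOW sets referred to above (computed the same way, to a fixed point):
  FOLLOW(T) = { $, '(', 'g', 'num', 'x' }

Taking the union: FOLLOW(B) = { $, '(', 'g', 'num', 'x' }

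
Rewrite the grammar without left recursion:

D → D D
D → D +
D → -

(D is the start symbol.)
D → - D'
D' → D D'
D' → + D'
D' → ε

D is directly left-recursive. The standard transformation for
  A → A α₁ | ... | A α_m | β₁ | ... | β_n
is
  A  → β₁ A' | ... | β_n A'
  A' → α₁ A' | ... | α_m A' | ε

D → - becomes D → - D'
D → D D becomes D' → D D'
D → D + becomes D' → + D'
Add D' → ε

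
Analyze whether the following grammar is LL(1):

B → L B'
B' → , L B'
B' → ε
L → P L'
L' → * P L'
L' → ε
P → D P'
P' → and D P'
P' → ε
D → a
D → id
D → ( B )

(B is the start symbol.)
Yes, the grammar is LL(1).

A grammar is LL(1) if for each non-terminal N with multiple productions, the predict sets of those productions are pairwise disjoint, where PREDICT(N → α) = (FIRST(α) \ {ε}) ∪ (FOLLOW(N) if α ⇒* ε).

Relevant sets:
  FOLLOW(B') = { $, ')' }
  FOLLOW(L') = { $, ')', ',' }
  FOLLOW(P') = { $, ')', '*', ',' }

For B':
  PREDICT(B' → ',' L B') = { ',' }
  PREDICT(B' → ε) = { $, ')' }
For L':
  PREDICT(L' → '*' P L') = { '*' }
  PREDICT(L' → ε) = { $, ')', ',' }
For P':
  PREDICT(P' → and D P') = { 'and' }
  PREDICT(P' → ε) = { $, ')', '*', ',' }
For D:
  PREDICT(D → a) = { 'a' }
  PREDICT(D → id) = { 'id' }
  PREDICT(D → '(' B ')') = { '(' }
B, L, P have a single production, so nothing to check there.

All predict sets are disjoint. The grammar IS LL(1).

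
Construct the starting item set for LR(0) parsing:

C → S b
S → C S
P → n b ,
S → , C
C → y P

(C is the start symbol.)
{ [C → . S b], [C → . y P], [C' → . C], [S → . , C], [S → . C S] }

First, augment the grammar with C' → C
I₀ = CLOSURE({ [C' → . C] }):
  [C' → . C] has the dot before C: add [C → . S b], [C → . y P]
  [C → . S b] has the dot before S: add [S → . C S], [S → . , C]
No further items can be added.

I₀ = { [C → . S b], [C → . y P], [C' → . C], [S → . , C], [S → . C S] }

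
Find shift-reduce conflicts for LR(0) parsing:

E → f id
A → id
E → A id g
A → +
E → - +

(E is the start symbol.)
Augment with E' → E and build the canonical LR(0) collection (I0 = CLOSURE({[E' → . E]}), then GOTO on every symbol after a dot until no new states appear). It has 11 states:
  I0: { [A → . +], [A → . id], [E → . - +], [E → . A id g], [E → . f id], [E' → . E] }  — shift
  I1: { [A → + .] }  — reduce
  I2: { [E → - . +] }  — shift
  I3: { [E → A . id g] }  — shift
  I4: { [E' → E .] }  — accept
  I5: { [E → f . id] }  — shift
  I6: { [A → id .] }  — reduce
  I7: { [E → f id .] }  — reduce
  I8: { [E → A id . g] }  — shift
  I9: { [E → A id g .] }  — reduce
  I10: { [E → - + .] }  — reduce

No state contains both a complete item and a shift item.

Answer: No shift-reduce conflicts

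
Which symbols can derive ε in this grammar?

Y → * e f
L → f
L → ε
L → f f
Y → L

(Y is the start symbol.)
A non-terminal is nullable if it can derive ε (the empty string): either it has an ε-production, or it has a production whose right-hand side consists entirely of nullable non-terminals.

ε-productions: L → ε
So L is immediately nullable.
Y → L: every symbol on the right is nullable, so Y is nullable too.
Every non-terminal is now nullable.
Nullable = { 'L', 'Y' }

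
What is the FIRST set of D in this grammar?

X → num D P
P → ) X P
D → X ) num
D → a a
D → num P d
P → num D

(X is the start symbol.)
{ 'a', 'num' }

FIRST sets of the other non-terminals involved (by the same procedure, iterated to a fixed point):
  FIRST(X) = { 'num' }

From D → X ) num:
  - X is a non-terminal: add FIRST(X) \ {ε} = { 'num' }
    X is not nullable, so stop
From D → a a:
  - a is a terminal: add 'a' and stop
From D → num P d:
  - num is a terminal: add 'num' and stop

Collecting: FIRST(D) = { 'a', 'num' }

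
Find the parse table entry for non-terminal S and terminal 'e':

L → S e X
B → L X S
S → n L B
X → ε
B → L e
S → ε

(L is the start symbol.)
To find M[S, 'e'], we find productions for S where 'e' is in the predict set (PREDICT(N → α) = (FIRST(α) \ {ε}) ∪ (FOLLOW(N) if α ⇒* ε)).

Relevant sets:
  FOLLOW(S) = { 'e' }

S → n L B: PREDICT = { 'n' }
S → ε: PREDICT = { 'e' }
  'e' is in predict set, so this production goes in M[S, 'e']

M[S, 'e'] = S → ε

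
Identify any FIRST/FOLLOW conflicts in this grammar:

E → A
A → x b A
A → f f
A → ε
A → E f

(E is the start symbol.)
Nullable non-terminals: A, E.
FIRST sets used below: FIRST(E) = { 'f', 'x', ε }

A: nullable alternative(s) A → ε; FOLLOW(A) = { $, 'f' }
  A → x b A: FIRST \ {ε} = { 'x' } — disjoint from FOLLOW(A)
  A → f f: FIRST \ {ε} = { 'f' } — overlaps FOLLOW(A) on { 'f' }: CONFLICT
  A → ε: FIRST \ {ε} = { } — this is the only nullable alternative, skip
  A → E f: FIRST \ {ε} = { 'f', 'x' } — overlaps FOLLOW(A) on { 'f' }: CONFLICT
E has a nullable alternative but only one production, so nothing to check.

So the grammar has 2 FIRST/FOLLOW conflicts (marked CONFLICT above).

Answer: Yes. A → f f with FOLLOW(A) on { 'f' }; A → E f with FOLLOW(A) on { 'f' }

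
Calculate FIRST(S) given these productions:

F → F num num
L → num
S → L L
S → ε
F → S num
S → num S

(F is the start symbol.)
FIRST sets of the other non-terminals involved (by the same procedure, iterated to a fixed point):
  FIRST(L) = { 'num' }

From S → L L:
  - L is a non-terminal: add FIRST(L) \ {ε} = { 'num' }
    L is not nullable, so stop
From S → ε:
  - ε-production, so ε ∈ FIRST(S)
From S → num S:
  - num is a terminal: add 'num' and stop

Collecting: FIRST(S) = { 'num', ε }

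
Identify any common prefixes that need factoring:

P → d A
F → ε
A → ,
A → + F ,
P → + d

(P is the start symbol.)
No, left-factoring is not needed

Left-factoring is needed when two productions for the same non-terminal
share a common prefix on the right-hand side.

Productions for P:
  P → d A
  P → + d
Productions for A:
  A → ,
  A → + F ,

No common prefixes found.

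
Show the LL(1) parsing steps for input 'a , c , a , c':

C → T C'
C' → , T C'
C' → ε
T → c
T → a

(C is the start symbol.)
Stack is shown with the top on the left.

Stack     Input            Action
---------------------------------
C $       a , c , a , c $  output C → T C'
T C' $    a , c , a , c $  output T → a
a C' $    a , c , a , c $  match 'a'
C' $      , c , a , c $    output C' → , T C'
, T C' $  , c , a , c $    match ','
T C' $    c , a , c $      output T → c
c C' $    c , a , c $      match 'c'
C' $      , a , c $        output C' → , T C'
, T C' $  , a , c $        match ','
T C' $    a , c $          output T → a
a C' $    a , c $          match 'a'
C' $      , c $            output C' → , T C'
, T C' $  , c $            match ','
T C' $    c $              output T → c
c C' $    c $              match 'c'
C' $      $                output C' → ε
$         $                accept

The string is accepted.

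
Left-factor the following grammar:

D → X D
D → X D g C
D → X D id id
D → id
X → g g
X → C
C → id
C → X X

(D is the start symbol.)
D → X D D'
D' → ε
D' → g C
D' → id id
D → id
X → g g
X → C
C → id
C → X X

Left-factoring transforms A → αβ₁ | αβ₂ into A → αA' and A' → β₁ | β₂
(α is the longest common prefix among the alternatives). Repeat until
no nonterminal has two alternatives with a common prefix.

Round 1: D has alternatives sharing prefix 'X D'. Introduce D': D → X D D'
  Add: D' → ε
  Add: D' → g C
  Add: D' → id id

No remaining common prefixes — done.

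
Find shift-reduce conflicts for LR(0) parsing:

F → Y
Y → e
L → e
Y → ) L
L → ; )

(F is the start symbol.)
No shift-reduce conflicts

A shift-reduce conflict occurs when an LR(0) state has both:
  - a complete (reduce) item [A → α .] (dot at the end), and
  - a shift item [B → β . c γ] (dot before a terminal).

Augment with F' → F and build the canonical LR(0) collection (I0 = CLOSURE({[F' → . F]}), then GOTO on every symbol after a dot until no new states appear). It has 9 states:
  I0: { [F → . Y], [F' → . F], [Y → . ) L], [Y → . e] }  — shift
  I1: { [L → . ; )], [L → . e], [Y → ) . L] }  — shift
  I2: { [F' → F .] }  — accept
  I3: { [F → Y .] }  — reduce
  I4: { [Y → e .] }  — reduce
  I5: { [L → ; . )] }  — shift
  I6: { [Y → ) L .] }  — reduce
  I7: { [L → e .] }  — reduce
  I8: { [L → ; ) .] }  — reduce

No state contains both a complete item and a shift item.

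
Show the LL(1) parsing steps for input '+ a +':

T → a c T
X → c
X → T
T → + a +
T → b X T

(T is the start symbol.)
Stack is shown with the top on the left.

Stack    Input    Action
------------------------
T $      + a + $  output T → + a +
+ a + $  + a + $  match '+'
a + $    a + $    match 'a'
+ $      + $      match '+'
$        $        accept

The string is accepted.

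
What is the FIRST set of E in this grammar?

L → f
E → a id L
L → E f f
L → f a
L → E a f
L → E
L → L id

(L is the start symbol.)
{ 'a' }

From E → a id L:
  - a is a terminal: add 'a' and stop

Collecting: FIRST(E) = { 'a' }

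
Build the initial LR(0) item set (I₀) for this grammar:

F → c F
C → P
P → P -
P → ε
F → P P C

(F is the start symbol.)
{ [F → . P P C], [F → . c F], [F' → . F], [P → . P -], [P → .] }

First, augment the grammar with F' → F
I₀ = CLOSURE({ [F' → . F] }):
  [F' → . F] has the dot before F: add [F → . c F], [F → . P P C]
  [F → . P P C] has the dot before P: add [P → . P -], [P → .]
No further items can be added.

I₀ = { [F → . P P C], [F → . c F], [F' → . F], [P → . P -], [P → .] }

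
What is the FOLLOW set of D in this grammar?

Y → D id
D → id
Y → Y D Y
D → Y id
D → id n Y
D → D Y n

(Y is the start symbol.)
To compute FOLLOW(D), find every occurrence of D on a right-hand side N → α D β: add FIRST(β) \ {ε}, and if β is empty or nullable also add FOLLOW(N). Iterate to a fixed point.

In Y → D id: D is followed by id, add FIRST(id) \ {ε} = { 'id' }
In Y → Y D Y: D is followed by Y, add FIRST(Y) \ {ε} = { 'id' }
In D → D Y n: D is followed by Y n, add FIRST(Y n) \ {ε} = { 'id' }

Taking the union: FOLLOW(D) = { 'id' }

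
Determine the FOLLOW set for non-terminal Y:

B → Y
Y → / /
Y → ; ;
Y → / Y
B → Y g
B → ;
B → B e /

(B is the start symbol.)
{ $, 'e', 'g' }

In B → Y: Y is at the end, add FOLLOW(B)
In Y → / Y: Y is at the end; this adds FOLLOW(Y) to itself — nothing new
In B → Y g: Y is followed by g, add FIRST(g) \ {ε} = { 'g' }

The FOLLOW sets referred to above (computed the same way, to a fixed point):
  FOLLOW(B) = { $, 'e' }

Taking the union: FOLLOW(Y) = { $, 'e', 'g' }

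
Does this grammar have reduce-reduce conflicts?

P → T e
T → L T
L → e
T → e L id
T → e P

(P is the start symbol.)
A reduce-reduce conflict occurs when an LR(0) state has two complete items [A → α .] and [B → β .] — both call for a reduction, and with no lookahead the parser cannot choose between them.

Augment with P' → P and build the canonical LR(0) collection (I0 = CLOSURE({[P' → . P]}), then GOTO on every symbol after a dot until no new states appear). It has 10 states:
  I0: { [L → . e], [P → . T e], [P' → . P], [T → . L T], [T → . e L id], [T → . e P] }  — shift
  I1: { [L → . e], [T → . L T], [T → . e L id], [T → . e P], [T → L . T] }  — shift
  I2: { [P' → P .] }  — accept
  I3: { [P → T . e] }  — shift
  I4: { [L → . e], [L → e .], [P → . T e], [T → . L T], [T → . e L id], [T → . e P], [T → e . L id], [T → e . P] }  — shift, reduce
  I5: { [L → . e], [T → . L T], [T → . e L id], [T → . e P], [T → L . T], [T → e L . id] }  — shift
  I6: { [T → e P .] }  — reduce
  I7: { [T → L T .] }  — reduce
  I8: { [T → e L id .] }  — reduce
  I9: { [P → T e .] }  — reduce

No state contains more than one complete item.

Answer: No reduce-reduce conflicts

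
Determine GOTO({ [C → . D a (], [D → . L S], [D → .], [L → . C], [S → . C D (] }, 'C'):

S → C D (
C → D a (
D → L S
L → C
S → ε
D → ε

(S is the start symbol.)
{ [C → . D a (], [D → . L S], [D → .], [L → . C], [L → C .], [S → C . D (] }

GOTO(I, 'C') = CLOSURE({ [A → αX.β] : [A → α.Xβ] ∈ I, X = 'C' })

Items with dot before 'C', with the dot advanced:
  [L → . C] → [L → C .]
  [S → . C D (] → [S → C . D (]
Closure of the advanced items:
  [S → C . D (] has the dot before D: add [D → . L S], [D → .]
  [D → . L S] has the dot before L: add [L → . C]
  [L → . C] has the dot before C: add [C → . D a (]

GOTO = { [C → . D a (], [D → . L S], [D → .], [L → . C], [L → C .], [S → C . D (] }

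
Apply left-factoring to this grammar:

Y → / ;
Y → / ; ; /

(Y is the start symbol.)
Y → / ; Y'
Y' → ε
Y' → ; /

Left-factoring transforms A → αβ₁ | αβ₂ into A → αA' and A' → β₁ | β₂
(α is the longest common prefix among the alternatives). Repeat until
no nonterminal has two alternatives with a common prefix.

Round 1: Y has alternatives sharing prefix '/ ;'. Introduce Y': Y → / ; Y'
  Add: Y' → ε
  Add: Y' → ; /

No remaining common prefixes — done.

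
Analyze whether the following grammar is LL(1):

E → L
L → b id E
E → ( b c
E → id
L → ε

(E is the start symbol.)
Yes, the grammar is LL(1).

A grammar is LL(1) if for each non-terminal N with multiple productions, the predict sets of those productions are pairwise disjoint, where PREDICT(N → α) = (FIRST(α) \ {ε}) ∪ (FOLLOW(N) if α ⇒* ε).

Relevant sets:
  FIRST(L) = { 'b', ε }
  FOLLOW(E) = { $ }
  FOLLOW(L) = { $ }

For E:
  PREDICT(E → L) = { $, 'b' }
  PREDICT(E → '(' b c) = { '(' }
  PREDICT(E → id) = { 'id' }
For L:
  PREDICT(L → b id E) = { 'b' }
  PREDICT(L → ε) = { $ }

All predict sets are disjoint. The grammar IS LL(1).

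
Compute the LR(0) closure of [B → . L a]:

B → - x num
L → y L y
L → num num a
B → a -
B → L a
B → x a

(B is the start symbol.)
{ [B → . L a], [L → . num num a], [L → . y L y] }

To compute CLOSURE, for each item [A → α.Bβ] where B is a non-terminal, add [B → .γ] for all productions B → γ; repeat for the newly added items until nothing changes.

Start with: [B → . L a]
  [B → . L a] has the dot before L: add [L → . y L y], [L → . num num a]
No further items can be added.

CLOSURE = { [B → . L a], [L → . num num a], [L → . y L y] }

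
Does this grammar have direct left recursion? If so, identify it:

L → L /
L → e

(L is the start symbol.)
Direct left recursion occurs when N → N α for some non-terminal N (the right-hand side begins with the left-hand side itself).

L → L /: LEFT RECURSIVE (starts with L)
L → e: starts with e

The grammar has direct left recursion on: L.

Answer: Yes, L is left-recursive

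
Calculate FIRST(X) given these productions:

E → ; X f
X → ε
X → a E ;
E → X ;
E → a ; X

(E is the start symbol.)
To compute FIRST(X), examine every production with X on the left-hand side, reading each right-hand side left to right until a non-nullable symbol is reached.

From X → ε:
  - ε-production, so ε ∈ FIRST(X)
From X → a E ;:
  - a is a terminal: add 'a' and stop

Collecting: FIRST(X) = { 'a', ε }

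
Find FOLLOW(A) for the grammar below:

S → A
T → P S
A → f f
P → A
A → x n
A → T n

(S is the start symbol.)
In S → A: A is at the end, add FOLLOW(S)
In P → A: A is at the end, add FOLLOW(P)

The FOLLOW sets referred to above (computed the same way, to a fixed point):
  FOLLOW(S) = { $, 'n' }
  FOLLOW(P) = { 'f', 'x' }

Taking the union: FOLLOW(A) = { $, 'f', 'n', 'x' }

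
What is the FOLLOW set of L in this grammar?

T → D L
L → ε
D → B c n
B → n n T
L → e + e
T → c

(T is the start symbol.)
{ $, 'c' }

In T → D L: L is at the end, add FOLLOW(T)

The FOLLOW sets referred to above (computed the same way, to a fixed point):
  FOLLOW(T) = { $, 'c' }

Taking the union: FOLLOW(L) = { $, 'c' }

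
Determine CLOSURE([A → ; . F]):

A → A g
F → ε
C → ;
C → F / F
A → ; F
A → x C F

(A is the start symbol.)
To compute CLOSURE, for each item [A → α.Bβ] where B is a non-terminal, add [B → .γ] for all productions B → γ; repeat for the newly added items until nothing changes.

Start with: [A → ; . F]
  [A → ; . F] has the dot before F: add [F → .]
No further items can be added.

CLOSURE = { [A → ; . F], [F → .] }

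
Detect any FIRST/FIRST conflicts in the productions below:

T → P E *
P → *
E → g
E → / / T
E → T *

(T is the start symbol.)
No FIRST/FIRST conflicts.

A FIRST/FIRST conflict occurs when two productions N → α and N → β for the same non-terminal have FIRST(α) ∩ FIRST(β) ≠ ∅ (with ε ∈ FIRST of a nullable right-hand side, so two nullable alternatives also conflict).

FIRST sets of the non-terminals at (or reachable through a nullable prefix from) the front of some alternative:
  FIRST(T) = { '*' }

Productions for E:
  E → g: FIRST = { 'g' }
  E → / / T: FIRST = { '/' }
  E → T *: FIRST = { '*' }
T, P have only one production, so no FIRST/FIRST conflict is possible there.

All alternatives of each non-terminal have pairwise disjoint FIRST sets.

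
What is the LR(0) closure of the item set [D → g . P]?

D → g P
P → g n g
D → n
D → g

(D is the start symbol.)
To compute CLOSURE, for each item [A → α.Bβ] where B is a non-terminal, add [B → .γ] for all productions B → γ; repeat for the newly added items until nothing changes.

Start with: [D → g . P]
  [D → g . P] has the dot before P: add [P → . g n g]
No further items can be added.

CLOSURE = { [D → g . P], [P → . g n g] }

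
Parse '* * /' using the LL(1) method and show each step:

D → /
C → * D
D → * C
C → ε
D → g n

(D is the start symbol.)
LL(1) parsing maintains a stack (initially the start symbol over $) and the input. At each step: if the stack top is a terminal, match it against the current input token; if it is a non-terminal N, replace it with the RHS of M[N, lookahead] (the unique production whose predict set contains the lookahead).

Stack is shown with the top on the left.

Stack  Input    Action
----------------------
D $    * * / $  output D → * C
* C $  * * / $  match '*'
C $    * / $    output C → * D
* D $  * / $    match '*'
D $    / $      output D → /
/ $    / $      match '/'
$      $        accept

The string is accepted.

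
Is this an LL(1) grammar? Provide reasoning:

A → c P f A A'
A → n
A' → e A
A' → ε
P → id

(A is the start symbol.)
No. Predict set conflict for A': { 'e' }

Relevant sets:
  FOLLOW(A') = { $, 'e' }

For A:
  PREDICT(A → c P f A A') = { 'c' }
  PREDICT(A → n) = { 'n' }
For A':
  PREDICT(A' → e A) = { 'e' }
  PREDICT(A' → ε) = { $, 'e' }
P has a single production, so nothing to check there.

Conflict found: Predict set conflict for A': { 'e' }
The grammar is NOT LL(1).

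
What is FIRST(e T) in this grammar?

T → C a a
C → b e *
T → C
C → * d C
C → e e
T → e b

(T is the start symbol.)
{ 'e' }

To compute FIRST(e T), process the symbols left to right:
Symbol e is a terminal. Add 'e' and stop.
FIRST(e T) = { 'e' }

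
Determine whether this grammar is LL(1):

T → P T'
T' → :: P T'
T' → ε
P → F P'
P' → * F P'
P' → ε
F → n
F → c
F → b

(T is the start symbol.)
Yes, the grammar is LL(1).

Relevant sets:
  FOLLOW(T') = { $ }
  FOLLOW(P') = { $, '::' }

For T':
  PREDICT(T' → :: P T') = { '::' }
  PREDICT(T' → ε) = { $ }
For P':
  PREDICT(P' → '*' F P') = { '*' }
  PREDICT(P' → ε) = { $, '::' }
For F:
  PREDICT(F → n) = { 'n' }
  PREDICT(F → c) = { 'c' }
  PREDICT(F → b) = { 'b' }
T, P have a single production, so nothing to check there.

All predict sets are disjoint. The grammar IS LL(1).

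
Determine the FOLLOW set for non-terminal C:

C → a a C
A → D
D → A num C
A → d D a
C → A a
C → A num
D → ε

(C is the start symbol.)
{ $, 'a', 'num' }

C is the start symbol, so $ ∈ FOLLOW(C).
In C → a a C: C is at the end; this adds FOLLOW(C) to itself — nothing new
In D → A num C: C is at the end, add FOLLOW(D)

The FOLLOW sets referred to above (computed the same way, to a fixed point):
  FOLLOW(D) = { 'a', 'num' }

Taking the union: FOLLOW(C) = { $, 'a', 'num' }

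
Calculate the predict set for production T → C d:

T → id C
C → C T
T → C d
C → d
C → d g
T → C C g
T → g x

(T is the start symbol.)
PREDICT(T → C d) = (FIRST(RHS) \ {ε}) ∪ (FOLLOW(T) if ε ∈ FIRST(RHS), i.e. RHS ⇒* ε)
FIRST(C) = { 'd' }
FIRST(C d) = { 'd' }
ε ∉ FIRST(C d), so FOLLOW(T) is not added.
PREDICT(T → C d) = { 'd' }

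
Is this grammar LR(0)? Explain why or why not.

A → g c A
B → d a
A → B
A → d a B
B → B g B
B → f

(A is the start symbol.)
No. Shift-reduce conflict between [A → B .] and [B → B . g B]

Augment with A' → A and build the canonical LR(0) collection (I0 = CLOSURE({[A' → . A]}), then GOTO on every symbol after a dot until no new states appear). It has 14 states:
  I0: { [A → . B], [A → . d a B], [A → . g c A], [A' → . A], [B → . B g B], [B → . d a], [B → . f] }  — shift
  I1: { [A' → A .] }  — accept
  I2: { [A → B .], [B → B . g B] }  — shift, reduce
  I3: { [A → d . a B], [B → d . a] }  — shift
  I4: { [B → f .] }  — reduce
  I5: { [A → g . c A] }  — shift
  I6: { [A → . B], [A → . d a B], [A → . g c A], [A → g c . A], [B → . B g B], [B → . d a], [B → . f] }  — shift
  I7: { [A → g c A .] }  — reduce
  I8: { [A → d a . B], [B → . B g B], [B → . d a], [B → . f], [B → d a .] }  — shift, reduce
  I9: { [A → d a B .], [B → B . g B] }  — shift, reduce
  I10: { [B → d . a] }  — shift
  I11: { [B → d a .] }  — reduce
  I12: { [B → . B g B], [B → . d a], [B → . f], [B → B g . B] }  — shift
  I13: { [B → B . g B], [B → B g B .] }  — shift, reduce

Conflict in state I2:
  Shift-reduce conflict between [A → B .] and [B → B . g B]
So the grammar is NOT LR(0).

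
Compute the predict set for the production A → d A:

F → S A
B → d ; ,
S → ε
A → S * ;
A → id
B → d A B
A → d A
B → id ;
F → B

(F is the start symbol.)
PREDICT(A → d A) = (FIRST(RHS) \ {ε}) ∪ (FOLLOW(A) if ε ∈ FIRST(RHS), i.e. RHS ⇒* ε)
FIRST(d A) = { 'd' }
ε ∉ FIRST(d A), so FOLLOW(A) is not added.
PREDICT(A → d A) = { 'd' }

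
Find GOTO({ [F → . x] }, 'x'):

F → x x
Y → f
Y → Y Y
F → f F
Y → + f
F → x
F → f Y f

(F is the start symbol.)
{ [F → x .] }

GOTO(I, 'x') = CLOSURE({ [A → αX.β] : [A → α.Xβ] ∈ I, X = 'x' })

Items with dot before 'x', with the dot advanced:
  [F → . x] → [F → x .]
Closure adds nothing (no advanced item has the dot before a non-terminal).

GOTO = { [F → x .] }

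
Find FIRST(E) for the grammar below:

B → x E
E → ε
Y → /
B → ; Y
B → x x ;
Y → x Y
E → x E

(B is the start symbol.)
{ 'x', ε }

To compute FIRST(E), examine every production with E on the left-hand side, reading each right-hand side left to right until a non-nullable symbol is reached.

From E → ε:
  - ε-production, so ε ∈ FIRST(E)
From E → x E:
  - x is a terminal: add 'x' and stop

Collecting: FIRST(E) = { 'x', ε }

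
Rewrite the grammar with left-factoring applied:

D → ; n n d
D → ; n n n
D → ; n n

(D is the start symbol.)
Left-factoring transforms A → αβ₁ | αβ₂ into A → αA' and A' → β₁ | β₂
(α is the longest common prefix among the alternatives). Repeat until
no nonterminal has two alternatives with a common prefix.

Round 1: D has alternatives sharing prefix '; n n'. Introduce D': D → ; n n D'
  Add: D' → d
  Add: D' → n
  Add: D' → ε

No remaining common prefixes — done.

Resulting grammar:
D → ; n n D'
D' → d
D' → n
D' → ε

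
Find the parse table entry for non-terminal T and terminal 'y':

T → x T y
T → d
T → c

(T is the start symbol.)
Empty (error entry)

To find M[T, 'y'], we find productions for T where 'y' is in the predict set (PREDICT(N → α) = (FIRST(α) \ {ε}) ∪ (FOLLOW(N) if α ⇒* ε)).

T → x T y: PREDICT = { 'x' }
T → d: PREDICT = { 'd' }
T → c: PREDICT = { 'c' }

M[T, 'y'] is empty (no production applies)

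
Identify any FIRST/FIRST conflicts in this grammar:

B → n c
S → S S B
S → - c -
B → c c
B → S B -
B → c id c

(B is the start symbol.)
Yes. B → c c / B → c id c on { 'c' }; S → S S B / S → '-' c '-' on { '-' }

A FIRST/FIRST conflict occurs when two productions N → α and N → β for the same non-terminal have FIRST(α) ∩ FIRST(β) ≠ ∅ (with ε ∈ FIRST of a nullable right-hand side, so two nullable alternatives also conflict).

FIRST sets of the non-terminals at (or reachable through a nullable prefix from) the front of some alternative:
  FIRST(S) = { '-' }

Productions for B:
  B → n c: FIRST = { 'n' }
  B → c c: FIRST = { 'c' }
  B → S B -: FIRST = { '-' }
  B → c id c: FIRST = { 'c' }
Productions for S:
  S → S S B: FIRST = { '-' }
  S → - c -: FIRST = { '-' }

Conflict for B: B → c c and B → c id c
  Overlap: { 'c' }
Conflict for S: S → S S B and S → - c -
  Overlap: { '-' }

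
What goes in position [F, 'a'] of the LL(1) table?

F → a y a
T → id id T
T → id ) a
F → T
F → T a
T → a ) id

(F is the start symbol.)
F → a y a, F → T, F → T a

To find M[F, 'a'], we find productions for F where 'a' is in the predict set (PREDICT(N → α) = (FIRST(α) \ {ε}) ∪ (FOLLOW(N) if α ⇒* ε)).

Relevant sets:
  FIRST(T) = { 'a', 'id' }

F → a y a: PREDICT = { 'a' }
  'a' is in predict set, so this production goes in M[F, 'a']
F → T: PREDICT = { 'a', 'id' }
  'a' is in predict set, so this production goes in M[F, 'a']
F → T a: PREDICT = { 'a', 'id' }
  'a' is in predict set, so this production goes in M[F, 'a']

M[F, 'a'] = F → a y a, F → T, F → T a  (a multiply-defined cell — the grammar is not LL(1))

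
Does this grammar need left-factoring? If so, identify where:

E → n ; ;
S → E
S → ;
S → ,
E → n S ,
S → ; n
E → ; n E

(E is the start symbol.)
Yes, E has productions with common prefix 'n'; S has productions with common prefix ';'

Left-factoring is needed when two productions for the same non-terminal
share a common prefix on the right-hand side.

Productions for E:
  E → n ; ;
  E → n S ,
  E → ; n E
Productions for S:
  S → E
  S → ;
  S → ,
  S → ; n

Found common prefix 'n' in productions for E
Found common prefix ';' in productions for S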